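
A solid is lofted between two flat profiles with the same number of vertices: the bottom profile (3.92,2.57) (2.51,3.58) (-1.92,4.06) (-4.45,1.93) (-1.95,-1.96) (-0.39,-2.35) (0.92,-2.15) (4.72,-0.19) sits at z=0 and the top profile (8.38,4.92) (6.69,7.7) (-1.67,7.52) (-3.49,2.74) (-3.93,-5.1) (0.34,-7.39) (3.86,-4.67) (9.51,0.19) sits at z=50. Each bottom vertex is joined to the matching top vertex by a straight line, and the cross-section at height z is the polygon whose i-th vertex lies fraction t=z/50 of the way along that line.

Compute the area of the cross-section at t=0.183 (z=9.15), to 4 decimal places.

Cross-section at t=0.183: each vertex is (1-t)·p0[i] + t·p1[i].
  v1: (1-0.183)·(3.92,2.57) + 0.183·(8.38,4.92) = (4.7362,3.0000)
  v2: (1-0.183)·(2.51,3.58) + 0.183·(6.69,7.7) = (3.2749,4.3340)
  v3: (1-0.183)·(-1.92,4.06) + 0.183·(-1.67,7.52) = (-1.8742,4.6932)
  v4: (1-0.183)·(-4.45,1.93) + 0.183·(-3.49,2.74) = (-4.2743,2.0782)
  v5: (1-0.183)·(-1.95,-1.96) + 0.183·(-3.93,-5.1) = (-2.3123,-2.5346)
  v6: (1-0.183)·(-0.39,-2.35) + 0.183·(0.34,-7.39) = (-0.2564,-3.2723)
  v7: (1-0.183)·(0.92,-2.15) + 0.183·(3.86,-4.67) = (1.4580,-2.6112)
  v8: (1-0.183)·(4.72,-0.19) + 0.183·(9.51,0.19) = (5.5966,-0.1205)
Shoelace sum Σ(x_i·y_{i+1} − x_{i+1}·y_i):
  i=1: 4.7362·4.3340 − 3.2749·3.0000 = +10.7014 (running +10.7014)
  i=2: 3.2749·4.6932 − -1.8742·4.3340 = +23.4928 (running +34.1942)
  i=3: -1.8742·2.0782 − -4.2743·4.6932 = +16.1650 (running +50.3593)
  i=4: -4.2743·-2.5346 − -2.3123·2.0782 = +15.6394 (running +65.9986)
  i=5: -2.3123·-3.2723 − -0.2564·-2.5346 = +6.9168 (running +72.9154)
  i=6: -0.2564·-2.6112 − 1.4580·-3.2723 = +5.4406 (running +78.3561)
  i=7: 1.4580·-0.1205 − 5.5966·-2.6112 = +14.4379 (running +92.7940)
  i=8: 5.5966·3.0000 − 4.7362·-0.1205 = +17.3605 (running +110.1545)
Area = |Σ|/2 = |110.1545|/2 = 55.0772

Area at t=0.183: 55.0772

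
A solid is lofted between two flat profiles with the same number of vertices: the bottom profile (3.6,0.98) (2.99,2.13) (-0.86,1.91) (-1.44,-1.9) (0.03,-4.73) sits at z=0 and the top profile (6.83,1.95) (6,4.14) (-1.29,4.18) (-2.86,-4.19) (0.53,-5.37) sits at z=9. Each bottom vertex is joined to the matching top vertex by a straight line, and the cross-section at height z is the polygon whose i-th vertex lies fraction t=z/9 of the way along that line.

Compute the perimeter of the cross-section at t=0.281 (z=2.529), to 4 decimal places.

Perimeter at t=0.281: 22.2132

Cross-section at t=0.281: each vertex is (1-t)·p0[i] + t·p1[i].
  v1: (1-0.281)·(3.6,0.98) + 0.281·(6.83,1.95) = (4.5076,1.2526)
  v2: (1-0.281)·(2.99,2.13) + 0.281·(6,4.14) = (3.8358,2.6948)
  v3: (1-0.281)·(-0.86,1.91) + 0.281·(-1.29,4.18) = (-0.9808,2.5479)
  v4: (1-0.281)·(-1.44,-1.9) + 0.281·(-2.86,-4.19) = (-1.8390,-2.5435)
  v5: (1-0.281)·(0.03,-4.73) + 0.281·(0.53,-5.37) = (0.1705,-4.9098)
Perimeter = Σ |v_{i+1} − v_i|:
  edge 1→2: √(-0.6718² + 1.4422²) = 1.5910 (running 1.5910)
  edge 2→3: √(-4.8166² + -0.1469²) = 4.8189 (running 6.4099)
  edge 3→4: √(-0.8582² + -5.0914²) = 5.1632 (running 11.5731)
  edge 4→5: √(2.0095² + -2.3664²) = 3.1045 (running 14.6776)
  edge 5→1: √(4.3371² + 6.1624²) = 7.5356 (running 22.2132)
Perimeter = 22.2132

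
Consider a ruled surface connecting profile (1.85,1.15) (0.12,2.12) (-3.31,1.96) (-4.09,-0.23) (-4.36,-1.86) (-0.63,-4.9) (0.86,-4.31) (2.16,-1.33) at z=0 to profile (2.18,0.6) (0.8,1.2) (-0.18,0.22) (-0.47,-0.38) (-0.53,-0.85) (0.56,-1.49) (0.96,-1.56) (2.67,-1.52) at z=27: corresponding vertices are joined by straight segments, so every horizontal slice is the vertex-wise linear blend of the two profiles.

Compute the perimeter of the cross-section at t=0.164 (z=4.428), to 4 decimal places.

Perimeter at t=0.164: 19.3743

Cross-section at t=0.164: each vertex is (1-t)·p0[i] + t·p1[i].
  v1: (1-0.164)·(1.85,1.15) + 0.164·(2.18,0.6) = (1.9041,1.0598)
  v2: (1-0.164)·(0.12,2.12) + 0.164·(0.8,1.2) = (0.2315,1.9691)
  v3: (1-0.164)·(-3.31,1.96) + 0.164·(-0.18,0.22) = (-2.7967,1.6746)
  v4: (1-0.164)·(-4.09,-0.23) + 0.164·(-0.47,-0.38) = (-3.4963,-0.2546)
  v5: (1-0.164)·(-4.36,-1.86) + 0.164·(-0.53,-0.85) = (-3.7319,-1.6944)
  v6: (1-0.164)·(-0.63,-4.9) + 0.164·(0.56,-1.49) = (-0.4348,-4.3408)
  v7: (1-0.164)·(0.86,-4.31) + 0.164·(0.96,-1.56) = (0.8764,-3.8590)
  v8: (1-0.164)·(2.16,-1.33) + 0.164·(2.67,-1.52) = (2.2436,-1.3612)
Perimeter = Σ |v_{i+1} − v_i|:
  edge 1→2: √(-1.6726² + 0.9093²) = 1.9038 (running 1.9038)
  edge 2→3: √(-3.0282² + -0.2945²) = 3.0425 (running 4.9463)
  edge 3→4: √(-0.6996² + -1.9292²) = 2.0522 (running 6.9985)
  edge 4→5: √(-0.2356² + -1.4398²) = 1.4589 (running 8.4574)
  edge 5→6: √(3.2970² + -2.6464²) = 4.2278 (running 12.6851)
  edge 6→7: √(1.3112² + 0.4818²) = 1.3969 (running 14.0821)
  edge 7→8: √(1.3672² + 2.4978²) = 2.8476 (running 16.9296)
  edge 8→1: √(-0.3395² + 2.4210²) = 2.4447 (running 19.3743)
Perimeter = 19.3743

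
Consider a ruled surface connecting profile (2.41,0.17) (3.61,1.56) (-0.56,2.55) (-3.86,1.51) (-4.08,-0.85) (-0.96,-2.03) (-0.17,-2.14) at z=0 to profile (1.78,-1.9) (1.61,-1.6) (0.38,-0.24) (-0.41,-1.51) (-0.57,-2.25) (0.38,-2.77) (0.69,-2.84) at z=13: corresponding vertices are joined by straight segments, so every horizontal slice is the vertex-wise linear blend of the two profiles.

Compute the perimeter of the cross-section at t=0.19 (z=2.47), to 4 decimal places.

Cross-section at t=0.19: each vertex is (1-t)·p0[i] + t·p1[i].
  v1: (1-0.19)·(2.41,0.17) + 0.19·(1.78,-1.9) = (2.2903,-0.2233)
  v2: (1-0.19)·(3.61,1.56) + 0.19·(1.61,-1.6) = (3.2300,0.9596)
  v3: (1-0.19)·(-0.56,2.55) + 0.19·(0.38,-0.24) = (-0.3814,2.0199)
  v4: (1-0.19)·(-3.86,1.51) + 0.19·(-0.41,-1.51) = (-3.2045,0.9362)
  v5: (1-0.19)·(-4.08,-0.85) + 0.19·(-0.57,-2.25) = (-3.4131,-1.1160)
  v6: (1-0.19)·(-0.96,-2.03) + 0.19·(0.38,-2.77) = (-0.7054,-2.1706)
  v7: (1-0.19)·(-0.17,-2.14) + 0.19·(0.69,-2.84) = (-0.0066,-2.2730)
Perimeter = Σ |v_{i+1} − v_i|:
  edge 1→2: √(0.9397² + 1.1829²) = 1.5107 (running 1.5107)
  edge 2→3: √(-3.6114² + 1.0603²) = 3.7638 (running 5.2746)
  edge 3→4: √(-2.8231² + -1.0837²) = 3.0240 (running 8.2985)
  edge 4→5: √(-0.2086² + -2.0522²) = 2.0628 (running 10.3613)
  edge 5→6: √(2.7077² + -1.0546²) = 2.9058 (running 13.2671)
  edge 6→7: √(0.6988² + -0.1024²) = 0.7063 (running 13.9734)
  edge 7→1: √(2.2969² + 2.0497²) = 3.0785 (running 17.0519)
Perimeter = 17.0519

Perimeter at t=0.19: 17.0519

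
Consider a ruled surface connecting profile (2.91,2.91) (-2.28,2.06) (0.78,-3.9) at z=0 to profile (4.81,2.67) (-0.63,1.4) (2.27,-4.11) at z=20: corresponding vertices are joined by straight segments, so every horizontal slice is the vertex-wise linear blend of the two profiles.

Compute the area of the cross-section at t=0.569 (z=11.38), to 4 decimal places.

Area at t=0.569: 16.8240

Cross-section at t=0.569: each vertex is (1-t)·p0[i] + t·p1[i].
  v1: (1-0.569)·(2.91,2.91) + 0.569·(4.81,2.67) = (3.9911,2.7734)
  v2: (1-0.569)·(-2.28,2.06) + 0.569·(-0.63,1.4) = (-1.3411,1.6845)
  v3: (1-0.569)·(0.78,-3.9) + 0.569·(2.27,-4.11) = (1.6278,-4.0195)
Shoelace sum Σ(x_i·y_{i+1} − x_{i+1}·y_i):
  i=1: 3.9911·1.6845 − -1.3411·2.7734 = +10.4424 (running +10.4424)
  i=2: -1.3411·-4.0195 − 1.6278·1.6845 = +2.6488 (running +13.0912)
  i=3: 1.6278·2.7734 − 3.9911·-4.0195 = +20.5568 (running +33.6480)
Area = |Σ|/2 = |33.6480|/2 = 16.8240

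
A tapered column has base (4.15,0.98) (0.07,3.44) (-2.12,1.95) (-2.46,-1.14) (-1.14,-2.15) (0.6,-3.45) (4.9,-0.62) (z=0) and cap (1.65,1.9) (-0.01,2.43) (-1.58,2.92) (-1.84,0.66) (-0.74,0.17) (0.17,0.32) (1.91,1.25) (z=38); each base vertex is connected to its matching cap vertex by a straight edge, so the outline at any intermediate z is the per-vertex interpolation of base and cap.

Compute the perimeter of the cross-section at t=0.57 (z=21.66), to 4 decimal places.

Perimeter at t=0.57: 14.7663

Cross-section at t=0.57: each vertex is (1-t)·p0[i] + t·p1[i].
  v1: (1-0.57)·(4.15,0.98) + 0.57·(1.65,1.9) = (2.7250,1.5044)
  v2: (1-0.57)·(0.07,3.44) + 0.57·(-0.01,2.43) = (0.0244,2.8643)
  v3: (1-0.57)·(-2.12,1.95) + 0.57·(-1.58,2.92) = (-1.8122,2.5029)
  v4: (1-0.57)·(-2.46,-1.14) + 0.57·(-1.84,0.66) = (-2.1066,-0.1140)
  v5: (1-0.57)·(-1.14,-2.15) + 0.57·(-0.74,0.17) = (-0.9120,-0.8276)
  v6: (1-0.57)·(0.6,-3.45) + 0.57·(0.17,0.32) = (0.3549,-1.3011)
  v7: (1-0.57)·(4.9,-0.62) + 0.57·(1.91,1.25) = (3.1957,0.4459)
Perimeter = Σ |v_{i+1} − v_i|:
  edge 1→2: √(-2.7006² + 1.3599²) = 3.0237 (running 3.0237)
  edge 2→3: √(-1.8366² + -0.3614²) = 1.8718 (running 4.8955)
  edge 3→4: √(-0.2944² + -2.6169²) = 2.6334 (running 7.5289)
  edge 4→5: √(1.1946² + -0.7136²) = 1.3915 (running 8.9204)
  edge 5→6: √(1.2669² + -0.4735²) = 1.3525 (running 10.2729)
  edge 6→7: √(2.8408² + 1.7470²) = 3.3350 (running 13.6079)
  edge 7→1: √(-0.4707² + 1.0585²) = 1.1584 (running 14.7663)
Perimeter = 14.7663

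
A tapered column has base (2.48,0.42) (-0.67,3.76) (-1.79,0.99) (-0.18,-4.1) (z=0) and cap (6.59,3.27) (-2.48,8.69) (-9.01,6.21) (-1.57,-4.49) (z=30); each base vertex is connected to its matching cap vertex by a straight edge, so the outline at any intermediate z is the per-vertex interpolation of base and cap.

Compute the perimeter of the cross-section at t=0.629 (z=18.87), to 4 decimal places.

Cross-section at t=0.629: each vertex is (1-t)·p0[i] + t·p1[i].
  v1: (1-0.629)·(2.48,0.42) + 0.629·(6.59,3.27) = (5.0652,2.2127)
  v2: (1-0.629)·(-0.67,3.76) + 0.629·(-2.48,8.69) = (-1.8085,6.8610)
  v3: (1-0.629)·(-1.79,0.99) + 0.629·(-9.01,6.21) = (-6.3314,4.2734)
  v4: (1-0.629)·(-0.18,-4.1) + 0.629·(-1.57,-4.49) = (-1.0543,-4.3453)
Perimeter = Σ |v_{i+1} − v_i|:
  edge 1→2: √(-6.8737² + 4.6483²) = 8.2979 (running 8.2979)
  edge 2→3: √(-4.5229² + -2.5876²) = 5.2108 (running 13.5086)
  edge 3→4: √(5.2771² + -8.6187²) = 10.1059 (running 23.6145)
  edge 4→1: √(6.1195² + 6.5580²) = 8.9697 (running 32.5842)
Perimeter = 32.5842

Perimeter at t=0.629: 32.5842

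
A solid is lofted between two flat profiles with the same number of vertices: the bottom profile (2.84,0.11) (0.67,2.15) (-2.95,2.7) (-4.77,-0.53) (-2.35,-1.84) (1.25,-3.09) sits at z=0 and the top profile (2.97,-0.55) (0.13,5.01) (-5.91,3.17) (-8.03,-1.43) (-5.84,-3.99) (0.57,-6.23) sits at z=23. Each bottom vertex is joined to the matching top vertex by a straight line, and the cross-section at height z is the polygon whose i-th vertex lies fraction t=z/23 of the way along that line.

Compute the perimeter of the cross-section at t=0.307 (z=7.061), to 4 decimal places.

Perimeter at t=0.307: 24.3989

Cross-section at t=0.307: each vertex is (1-t)·p0[i] + t·p1[i].
  v1: (1-0.307)·(2.84,0.11) + 0.307·(2.97,-0.55) = (2.8799,-0.0926)
  v2: (1-0.307)·(0.67,2.15) + 0.307·(0.13,5.01) = (0.5042,3.0280)
  v3: (1-0.307)·(-2.95,2.7) + 0.307·(-5.91,3.17) = (-3.8587,2.8443)
  v4: (1-0.307)·(-4.77,-0.53) + 0.307·(-8.03,-1.43) = (-5.7708,-0.8063)
  v5: (1-0.307)·(-2.35,-1.84) + 0.307·(-5.84,-3.99) = (-3.4214,-2.5001)
  v6: (1-0.307)·(1.25,-3.09) + 0.307·(0.57,-6.23) = (1.0412,-4.0540)
Perimeter = Σ |v_{i+1} − v_i|:
  edge 1→2: √(-2.3757² + 3.1206²) = 3.9220 (running 3.9220)
  edge 2→3: √(-4.3629² + -0.1837²) = 4.3668 (running 8.2888)
  edge 3→4: √(-1.9121² + -3.6506²) = 4.1210 (running 12.4099)
  edge 4→5: √(2.3494² + -1.6938²) = 2.8963 (running 15.3061)
  edge 5→6: √(4.4627² + -1.5539²) = 4.7255 (running 20.0316)
  edge 6→1: √(1.8387² + 3.9614²) = 4.3673 (running 24.3989)
Perimeter = 24.3989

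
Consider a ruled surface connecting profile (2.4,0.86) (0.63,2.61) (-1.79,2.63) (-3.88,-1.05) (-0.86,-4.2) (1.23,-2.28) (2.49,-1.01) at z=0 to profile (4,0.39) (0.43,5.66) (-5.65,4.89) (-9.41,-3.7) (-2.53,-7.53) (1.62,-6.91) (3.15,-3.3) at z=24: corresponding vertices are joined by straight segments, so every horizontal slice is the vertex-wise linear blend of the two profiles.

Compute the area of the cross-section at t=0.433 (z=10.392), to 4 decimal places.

Area at t=0.433: 60.6589

Cross-section at t=0.433: each vertex is (1-t)·p0[i] + t·p1[i].
  v1: (1-0.433)·(2.4,0.86) + 0.433·(4,0.39) = (3.0928,0.6565)
  v2: (1-0.433)·(0.63,2.61) + 0.433·(0.43,5.66) = (0.5434,3.9306)
  v3: (1-0.433)·(-1.79,2.63) + 0.433·(-5.65,4.89) = (-3.4614,3.6086)
  v4: (1-0.433)·(-3.88,-1.05) + 0.433·(-9.41,-3.7) = (-6.2745,-2.1974)
  v5: (1-0.433)·(-0.86,-4.2) + 0.433·(-2.53,-7.53) = (-1.5831,-5.6419)
  v6: (1-0.433)·(1.23,-2.28) + 0.433·(1.62,-6.91) = (1.3989,-4.2848)
  v7: (1-0.433)·(2.49,-1.01) + 0.433·(3.15,-3.3) = (2.7758,-2.0016)
Shoelace sum Σ(x_i·y_{i+1} − x_{i+1}·y_i):
  i=1: 3.0928·3.9306 − 0.5434·0.6565 = +11.8000 (running +11.8000)
  i=2: 0.5434·3.6086 − -3.4614·3.9306 = +15.5664 (running +27.3664)
  i=3: -3.4614·-2.1974 − -6.2745·3.6086 = +30.2482 (running +57.6146)
  i=4: -6.2745·-5.6419 − -1.5831·-2.1974 = +31.9212 (running +89.5357)
  i=5: -1.5831·-4.2848 − 1.3989·-5.6419 = +14.6756 (running +104.2113)
  i=6: 1.3989·-2.0016 − 2.7758·-4.2848 = +9.0937 (running +113.3050)
  i=7: 2.7758·0.6565 − 3.0928·-2.0016 = +8.0127 (running +121.3177)
Area = |Σ|/2 = |121.3177|/2 = 60.6589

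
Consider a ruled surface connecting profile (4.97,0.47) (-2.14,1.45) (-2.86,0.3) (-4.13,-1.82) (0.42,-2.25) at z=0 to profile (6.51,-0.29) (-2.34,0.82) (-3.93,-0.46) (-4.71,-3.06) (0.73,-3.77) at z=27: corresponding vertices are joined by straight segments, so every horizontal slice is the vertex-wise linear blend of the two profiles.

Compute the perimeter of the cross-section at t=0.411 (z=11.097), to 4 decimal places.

Perimeter at t=0.411: 22.9014

Cross-section at t=0.411: each vertex is (1-t)·p0[i] + t·p1[i].
  v1: (1-0.411)·(4.97,0.47) + 0.411·(6.51,-0.29) = (5.6029,0.1576)
  v2: (1-0.411)·(-2.14,1.45) + 0.411·(-2.34,0.82) = (-2.2222,1.1911)
  v3: (1-0.411)·(-2.86,0.3) + 0.411·(-3.93,-0.46) = (-3.2998,-0.0124)
  v4: (1-0.411)·(-4.13,-1.82) + 0.411·(-4.71,-3.06) = (-4.3684,-2.3296)
  v5: (1-0.411)·(0.42,-2.25) + 0.411·(0.73,-3.77) = (0.5474,-2.8747)
Perimeter = Σ |v_{i+1} − v_i|:
  edge 1→2: √(-7.8251² + 1.0334²) = 7.8931 (running 7.8931)
  edge 2→3: √(-1.0776² + -1.2034²) = 1.6154 (running 9.5084)
  edge 3→4: √(-1.0686² + -2.3173²) = 2.5518 (running 12.0603)
  edge 4→5: √(4.9158² + -0.5451²) = 4.9459 (running 17.0062)
  edge 5→1: √(5.0555² + 3.0324²) = 5.8952 (running 22.9014)
Perimeter = 22.9014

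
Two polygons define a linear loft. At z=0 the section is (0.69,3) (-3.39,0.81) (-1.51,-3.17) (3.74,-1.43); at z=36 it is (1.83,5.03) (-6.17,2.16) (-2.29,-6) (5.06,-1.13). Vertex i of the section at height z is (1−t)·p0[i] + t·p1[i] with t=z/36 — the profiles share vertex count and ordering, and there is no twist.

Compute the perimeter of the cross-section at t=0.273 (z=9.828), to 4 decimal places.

Perimeter at t=0.273: 23.5132

Cross-section at t=0.273: each vertex is (1-t)·p0[i] + t·p1[i].
  v1: (1-0.273)·(0.69,3) + 0.273·(1.83,5.03) = (1.0012,3.5542)
  v2: (1-0.273)·(-3.39,0.81) + 0.273·(-6.17,2.16) = (-4.1489,1.1785)
  v3: (1-0.273)·(-1.51,-3.17) + 0.273·(-2.29,-6) = (-1.7229,-3.9426)
  v4: (1-0.273)·(3.74,-1.43) + 0.273·(5.06,-1.13) = (4.1004,-1.3481)
Perimeter = Σ |v_{i+1} − v_i|:
  edge 1→2: √(-5.1502² + -2.3756²) = 5.6717 (running 5.6717)
  edge 2→3: √(2.4260² + -5.1211²) = 5.6667 (running 11.3384)
  edge 3→4: √(5.8233² + 2.5945²) = 6.3751 (running 17.7135)
  edge 4→1: √(-3.0991² + 4.9023²) = 5.7998 (running 23.5132)
Perimeter = 23.5132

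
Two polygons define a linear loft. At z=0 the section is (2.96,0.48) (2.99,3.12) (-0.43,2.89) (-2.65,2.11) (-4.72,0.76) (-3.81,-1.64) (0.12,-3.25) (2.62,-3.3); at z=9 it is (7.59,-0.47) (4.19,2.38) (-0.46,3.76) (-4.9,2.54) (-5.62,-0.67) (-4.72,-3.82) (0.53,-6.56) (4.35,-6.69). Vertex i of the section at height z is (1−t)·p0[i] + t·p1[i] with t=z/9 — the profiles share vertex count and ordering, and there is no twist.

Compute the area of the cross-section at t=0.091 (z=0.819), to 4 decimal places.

Area at t=0.091: 41.8383

Cross-section at t=0.091: each vertex is (1-t)·p0[i] + t·p1[i].
  v1: (1-0.091)·(2.96,0.48) + 0.091·(7.59,-0.47) = (3.3813,0.3936)
  v2: (1-0.091)·(2.99,3.12) + 0.091·(4.19,2.38) = (3.0992,3.0527)
  v3: (1-0.091)·(-0.43,2.89) + 0.091·(-0.46,3.76) = (-0.4327,2.9692)
  v4: (1-0.091)·(-2.65,2.11) + 0.091·(-4.9,2.54) = (-2.8548,2.1491)
  v5: (1-0.091)·(-4.72,0.76) + 0.091·(-5.62,-0.67) = (-4.8019,0.6299)
  v6: (1-0.091)·(-3.81,-1.64) + 0.091·(-4.72,-3.82) = (-3.8928,-1.8384)
  v7: (1-0.091)·(0.12,-3.25) + 0.091·(0.53,-6.56) = (0.1573,-3.5512)
  v8: (1-0.091)·(2.62,-3.3) + 0.091·(4.35,-6.69) = (2.7774,-3.6085)
Shoelace sum Σ(x_i·y_{i+1} − x_{i+1}·y_i):
  i=1: 3.3813·3.0527 − 3.0992·0.3936 = +9.1024 (running +9.1024)
  i=2: 3.0992·2.9692 − -0.4327·3.0527 = +10.5230 (running +19.6254)
  i=3: -0.4327·2.1491 − -2.8548·2.9692 = +7.5462 (running +27.1716)
  i=4: -2.8548·0.6299 − -4.8019·2.1491 = +8.5218 (running +35.6934)
  i=5: -4.8019·-1.8384 − -3.8928·0.6299 = +11.2797 (running +46.9731)
  i=6: -3.8928·-3.5512 − 0.1573·-1.8384 = +14.1134 (running +61.0865)
  i=7: 0.1573·-3.6085 − 2.7774·-3.5512 = +9.2956 (running +70.3821)
  i=8: 2.7774·0.3936 − 3.3813·-3.6085 = +13.2946 (running +83.6766)
Area = |Σ|/2 = |83.6766|/2 = 41.8383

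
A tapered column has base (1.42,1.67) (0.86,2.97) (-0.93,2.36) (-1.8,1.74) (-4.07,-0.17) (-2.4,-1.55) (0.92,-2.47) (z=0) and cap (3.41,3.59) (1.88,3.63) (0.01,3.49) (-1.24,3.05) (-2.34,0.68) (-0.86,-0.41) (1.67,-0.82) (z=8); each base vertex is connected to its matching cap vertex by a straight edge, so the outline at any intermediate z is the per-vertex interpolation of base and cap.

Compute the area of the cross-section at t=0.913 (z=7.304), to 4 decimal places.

Cross-section at t=0.913: each vertex is (1-t)·p0[i] + t·p1[i].
  v1: (1-0.913)·(1.42,1.67) + 0.913·(3.41,3.59) = (3.2369,3.4230)
  v2: (1-0.913)·(0.86,2.97) + 0.913·(1.88,3.63) = (1.7913,3.5726)
  v3: (1-0.913)·(-0.93,2.36) + 0.913·(0.01,3.49) = (-0.0718,3.3917)
  v4: (1-0.913)·(-1.8,1.74) + 0.913·(-1.24,3.05) = (-1.2887,2.9360)
  v5: (1-0.913)·(-4.07,-0.17) + 0.913·(-2.34,0.68) = (-2.4905,0.6061)
  v6: (1-0.913)·(-2.4,-1.55) + 0.913·(-0.86,-0.41) = (-0.9940,-0.5092)
  v7: (1-0.913)·(0.92,-2.47) + 0.913·(1.67,-0.82) = (1.6047,-0.9635)
Shoelace sum Σ(x_i·y_{i+1} − x_{i+1}·y_i):
  i=1: 3.2369·3.5726 − 1.7913·3.4230 = +5.4326 (running +5.4326)
  i=2: 1.7913·3.3917 − -0.0718·3.5726 = +6.3318 (running +11.7644)
  i=3: -0.0718·2.9360 − -1.2887·3.3917 = +4.1602 (running +15.9246)
  i=4: -1.2887·0.6061 − -2.4905·2.9360 = +6.5312 (running +22.4558)
  i=5: -2.4905·-0.5092 − -0.9940·0.6061 = +1.8705 (running +24.3263)
  i=6: -0.9940·-0.9635 − 1.6047·-0.5092 = +1.7749 (running +26.1012)
  i=7: 1.6047·3.4230 − 3.2369·-0.9635 = +8.6119 (running +34.7130)
Area = |Σ|/2 = |34.7130|/2 = 17.3565

Area at t=0.913: 17.3565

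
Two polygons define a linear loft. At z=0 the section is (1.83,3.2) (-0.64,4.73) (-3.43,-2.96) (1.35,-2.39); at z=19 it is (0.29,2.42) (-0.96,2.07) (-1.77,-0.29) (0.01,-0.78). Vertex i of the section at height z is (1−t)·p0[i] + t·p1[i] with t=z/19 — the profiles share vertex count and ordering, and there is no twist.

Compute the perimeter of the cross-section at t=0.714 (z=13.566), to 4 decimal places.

Perimeter at t=0.714: 12.2736

Cross-section at t=0.714: each vertex is (1-t)·p0[i] + t·p1[i].
  v1: (1-0.714)·(1.83,3.2) + 0.714·(0.29,2.42) = (0.7304,2.6431)
  v2: (1-0.714)·(-0.64,4.73) + 0.714·(-0.96,2.07) = (-0.8685,2.8308)
  v3: (1-0.714)·(-3.43,-2.96) + 0.714·(-1.77,-0.29) = (-2.2448,-1.0536)
  v4: (1-0.714)·(1.35,-2.39) + 0.714·(0.01,-0.78) = (0.3932,-1.2405)
Perimeter = Σ |v_{i+1} − v_i|:
  edge 1→2: √(-1.5989² + 0.1877²) = 1.6099 (running 1.6099)
  edge 2→3: √(-1.3763² + -3.8844²) = 4.1210 (running 5.7309)
  edge 3→4: √(2.6380² + -0.1868²) = 2.6446 (running 8.3755)
  edge 4→1: √(0.3372² + 3.8835²) = 3.8982 (running 12.2736)
Perimeter = 12.2736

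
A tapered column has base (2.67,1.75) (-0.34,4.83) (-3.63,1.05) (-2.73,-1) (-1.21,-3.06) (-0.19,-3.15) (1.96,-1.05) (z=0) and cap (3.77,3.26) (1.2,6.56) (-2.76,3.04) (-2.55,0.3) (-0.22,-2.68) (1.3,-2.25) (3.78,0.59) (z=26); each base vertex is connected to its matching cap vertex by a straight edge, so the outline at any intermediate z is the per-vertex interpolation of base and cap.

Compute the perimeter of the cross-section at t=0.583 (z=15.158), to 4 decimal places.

Perimeter at t=0.583: 22.6884

Cross-section at t=0.583: each vertex is (1-t)·p0[i] + t·p1[i].
  v1: (1-0.583)·(2.67,1.75) + 0.583·(3.77,3.26) = (3.3113,2.6303)
  v2: (1-0.583)·(-0.34,4.83) + 0.583·(1.2,6.56) = (0.5578,5.8386)
  v3: (1-0.583)·(-3.63,1.05) + 0.583·(-2.76,3.04) = (-3.1228,2.2102)
  v4: (1-0.583)·(-2.73,-1) + 0.583·(-2.55,0.3) = (-2.6251,-0.2421)
  v5: (1-0.583)·(-1.21,-3.06) + 0.583·(-0.22,-2.68) = (-0.6328,-2.8385)
  v6: (1-0.583)·(-0.19,-3.15) + 0.583·(1.3,-2.25) = (0.6787,-2.6253)
  v7: (1-0.583)·(1.96,-1.05) + 0.583·(3.78,0.59) = (3.0211,-0.0939)
Perimeter = Σ |v_{i+1} − v_i|:
  edge 1→2: √(-2.7535² + 3.2083²) = 4.2278 (running 4.2278)
  edge 2→3: √(-3.6806² + -3.6284²) = 5.1684 (running 9.3962)
  edge 3→4: √(0.4977² + -2.4523²) = 2.5023 (running 11.8985)
  edge 4→5: √(1.9922² + -2.5964²) = 3.2726 (running 15.1711)
  edge 5→6: √(1.3115² + 0.2132²) = 1.3287 (running 16.4998)
  edge 6→7: √(2.3424² + 2.5314²) = 3.4489 (running 19.9487)
  edge 7→1: √(0.2902² + 2.7242²) = 2.7396 (running 22.6884)
Perimeter = 22.6884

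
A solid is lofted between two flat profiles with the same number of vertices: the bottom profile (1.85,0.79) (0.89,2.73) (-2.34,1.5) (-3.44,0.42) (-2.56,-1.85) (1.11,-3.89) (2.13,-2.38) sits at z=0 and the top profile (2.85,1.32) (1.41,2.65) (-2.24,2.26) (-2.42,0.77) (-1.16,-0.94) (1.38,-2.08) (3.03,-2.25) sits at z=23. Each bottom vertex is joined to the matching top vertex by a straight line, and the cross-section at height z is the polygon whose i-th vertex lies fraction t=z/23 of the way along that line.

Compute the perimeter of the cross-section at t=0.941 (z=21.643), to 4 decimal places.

Cross-section at t=0.941: each vertex is (1-t)·p0[i] + t·p1[i].
  v1: (1-0.941)·(1.85,0.79) + 0.941·(2.85,1.32) = (2.7910,1.2887)
  v2: (1-0.941)·(0.89,2.73) + 0.941·(1.41,2.65) = (1.3793,2.6547)
  v3: (1-0.941)·(-2.34,1.5) + 0.941·(-2.24,2.26) = (-2.2459,2.2152)
  v4: (1-0.941)·(-3.44,0.42) + 0.941·(-2.42,0.77) = (-2.4802,0.7493)
  v5: (1-0.941)·(-2.56,-1.85) + 0.941·(-1.16,-0.94) = (-1.2426,-0.9937)
  v6: (1-0.941)·(1.11,-3.89) + 0.941·(1.38,-2.08) = (1.3641,-2.1868)
  v7: (1-0.941)·(2.13,-2.38) + 0.941·(3.03,-2.25) = (2.9769,-2.2577)
Perimeter = Σ |v_{i+1} − v_i|:
  edge 1→2: √(-1.4117² + 1.3660²) = 1.9644 (running 1.9644)
  edge 2→3: √(-3.6252² + -0.4396²) = 3.6518 (running 5.6161)
  edge 3→4: √(-0.2343² + -1.4658²) = 1.4844 (running 7.1006)
  edge 4→5: √(1.2376² + -1.7430²) = 2.1377 (running 9.2383)
  edge 5→6: √(2.6067² + -1.1931²) = 2.8667 (running 12.1050)
  edge 6→7: √(1.6128² + -0.0709²) = 1.6144 (running 13.7194)
  edge 7→1: √(-0.1859² + 3.5464²) = 3.5513 (running 17.2707)
Perimeter = 17.2707

Perimeter at t=0.941: 17.2707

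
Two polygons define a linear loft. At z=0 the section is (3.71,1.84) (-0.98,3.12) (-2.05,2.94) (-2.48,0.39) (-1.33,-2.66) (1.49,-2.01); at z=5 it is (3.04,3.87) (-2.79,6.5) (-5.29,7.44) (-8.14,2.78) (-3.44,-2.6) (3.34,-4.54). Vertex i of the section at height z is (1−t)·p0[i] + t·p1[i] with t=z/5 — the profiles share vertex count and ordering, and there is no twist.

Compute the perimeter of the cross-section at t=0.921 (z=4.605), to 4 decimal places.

Cross-section at t=0.921: each vertex is (1-t)·p0[i] + t·p1[i].
  v1: (1-0.921)·(3.71,1.84) + 0.921·(3.04,3.87) = (3.0929,3.7096)
  v2: (1-0.921)·(-0.98,3.12) + 0.921·(-2.79,6.5) = (-2.6470,6.2330)
  v3: (1-0.921)·(-2.05,2.94) + 0.921·(-5.29,7.44) = (-5.0340,7.0845)
  v4: (1-0.921)·(-2.48,0.39) + 0.921·(-8.14,2.78) = (-7.6929,2.5912)
  v5: (1-0.921)·(-1.33,-2.66) + 0.921·(-3.44,-2.6) = (-3.2733,-2.6047)
  v6: (1-0.921)·(1.49,-2.01) + 0.921·(3.34,-4.54) = (3.1938,-4.3401)
Perimeter = Σ |v_{i+1} − v_i|:
  edge 1→2: √(-5.7399² + 2.5234²) = 6.2701 (running 6.2701)
  edge 2→3: √(-2.3870² + 0.8515²) = 2.5344 (running 8.8045)
  edge 3→4: √(-2.6588² + -4.4933²) = 5.2210 (running 14.0255)
  edge 4→5: √(4.4196² + -5.1959²) = 6.8213 (running 20.8468)
  edge 5→6: √(6.4672² + -1.7354²) = 6.6959 (running 27.5427)
  edge 6→1: √(-0.1009² + 8.0498²) = 8.0504 (running 35.5931)
Perimeter = 35.5931

Perimeter at t=0.921: 35.5931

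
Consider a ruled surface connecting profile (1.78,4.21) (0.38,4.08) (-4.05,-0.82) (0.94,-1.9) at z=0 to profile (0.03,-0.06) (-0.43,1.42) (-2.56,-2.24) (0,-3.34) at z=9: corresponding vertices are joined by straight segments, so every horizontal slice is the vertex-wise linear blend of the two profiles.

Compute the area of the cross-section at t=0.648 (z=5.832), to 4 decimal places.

Cross-section at t=0.648: each vertex is (1-t)·p0[i] + t·p1[i].
  v1: (1-0.648)·(1.78,4.21) + 0.648·(0.03,-0.06) = (0.6460,1.4430)
  v2: (1-0.648)·(0.38,4.08) + 0.648·(-0.43,1.42) = (-0.1449,2.3563)
  v3: (1-0.648)·(-4.05,-0.82) + 0.648·(-2.56,-2.24) = (-3.0845,-1.7402)
  v4: (1-0.648)·(0.94,-1.9) + 0.648·(0,-3.34) = (0.3309,-2.8331)
Shoelace sum Σ(x_i·y_{i+1} − x_{i+1}·y_i):
  i=1: 0.6460·2.3563 − -0.1449·1.4430 = +1.7313 (running +1.7313)
  i=2: -0.1449·-1.7402 − -3.0845·2.3563 = +7.5201 (running +9.2514)
  i=3: -3.0845·-2.8331 − 0.3309·-1.7402 = +9.3145 (running +18.5659)
  i=4: 0.3309·1.4430 − 0.6460·-2.8331 = +2.3077 (running +20.8735)
Area = |Σ|/2 = |20.8735|/2 = 10.4368

Area at t=0.648: 10.4368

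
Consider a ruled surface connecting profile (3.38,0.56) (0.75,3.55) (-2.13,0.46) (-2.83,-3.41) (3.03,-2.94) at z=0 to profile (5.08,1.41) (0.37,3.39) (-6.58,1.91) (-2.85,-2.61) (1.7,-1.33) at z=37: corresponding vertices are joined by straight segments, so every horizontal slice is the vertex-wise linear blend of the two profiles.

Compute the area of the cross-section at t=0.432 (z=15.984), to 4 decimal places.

Cross-section at t=0.432: each vertex is (1-t)·p0[i] + t·p1[i].
  v1: (1-0.432)·(3.38,0.56) + 0.432·(5.08,1.41) = (4.1144,0.9272)
  v2: (1-0.432)·(0.75,3.55) + 0.432·(0.37,3.39) = (0.5858,3.4809)
  v3: (1-0.432)·(-2.13,0.46) + 0.432·(-6.58,1.91) = (-4.0524,1.0864)
  v4: (1-0.432)·(-2.83,-3.41) + 0.432·(-2.85,-2.61) = (-2.8386,-3.0644)
  v5: (1-0.432)·(3.03,-2.94) + 0.432·(1.7,-1.33) = (2.4554,-2.2445)
Shoelace sum Σ(x_i·y_{i+1} − x_{i+1}·y_i):
  i=1: 4.1144·3.4809 − 0.5858·0.9272 = +13.7785 (running +13.7785)
  i=2: 0.5858·1.0864 − -4.0524·3.4809 = +14.7424 (running +28.5209)
  i=3: -4.0524·-3.0644 − -2.8386·1.0864 = +15.5021 (running +44.0230)
  i=4: -2.8386·-2.2445 − 2.4554·-3.0644 = +13.8957 (running +57.9187)
  i=5: 2.4554·0.9272 − 4.1144·-2.2445 = +11.5114 (running +69.4301)
Area = |Σ|/2 = |69.4301|/2 = 34.7150

Area at t=0.432: 34.7150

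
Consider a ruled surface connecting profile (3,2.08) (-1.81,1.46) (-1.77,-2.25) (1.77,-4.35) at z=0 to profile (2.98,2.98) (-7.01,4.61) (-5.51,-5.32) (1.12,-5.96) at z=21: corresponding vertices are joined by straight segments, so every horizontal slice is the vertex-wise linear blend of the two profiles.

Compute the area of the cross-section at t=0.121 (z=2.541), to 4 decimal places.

Cross-section at t=0.121: each vertex is (1-t)·p0[i] + t·p1[i].
  v1: (1-0.121)·(3,2.08) + 0.121·(2.98,2.98) = (2.9976,2.1889)
  v2: (1-0.121)·(-1.81,1.46) + 0.121·(-7.01,4.61) = (-2.4392,1.8411)
  v3: (1-0.121)·(-1.77,-2.25) + 0.121·(-5.51,-5.32) = (-2.2225,-2.6215)
  v4: (1-0.121)·(1.77,-4.35) + 0.121·(1.12,-5.96) = (1.6914,-4.5448)
Shoelace sum Σ(x_i·y_{i+1} − x_{i+1}·y_i):
  i=1: 2.9976·1.8411 − -2.4392·2.1889 = +10.8582 (running +10.8582)
  i=2: -2.4392·-2.6215 − -2.2225·1.8411 = +10.4863 (running +21.3445)
  i=3: -2.2225·-4.5448 − 1.6914·-2.6215 = +14.5348 (running +35.8793)
  i=4: 1.6914·2.1889 − 2.9976·-4.5448 = +17.3256 (running +53.2050)
Area = |Σ|/2 = |53.2050|/2 = 26.6025

Area at t=0.121: 26.6025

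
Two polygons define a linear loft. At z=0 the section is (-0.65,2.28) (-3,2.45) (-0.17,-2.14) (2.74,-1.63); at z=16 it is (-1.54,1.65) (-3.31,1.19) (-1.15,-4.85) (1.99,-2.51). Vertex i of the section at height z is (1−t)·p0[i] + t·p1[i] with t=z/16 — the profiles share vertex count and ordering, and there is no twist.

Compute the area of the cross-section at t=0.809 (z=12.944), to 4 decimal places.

Cross-section at t=0.809: each vertex is (1-t)·p0[i] + t·p1[i].
  v1: (1-0.809)·(-0.65,2.28) + 0.809·(-1.54,1.65) = (-1.3700,1.7703)
  v2: (1-0.809)·(-3,2.45) + 0.809·(-3.31,1.19) = (-3.2508,1.4307)
  v3: (1-0.809)·(-0.17,-2.14) + 0.809·(-1.15,-4.85) = (-0.9628,-4.3324)
  v4: (1-0.809)·(2.74,-1.63) + 0.809·(1.99,-2.51) = (2.1333,-2.3419)
Shoelace sum Σ(x_i·y_{i+1} − x_{i+1}·y_i):
  i=1: -1.3700·1.4307 − -3.2508·1.7703 = +3.7950 (running +3.7950)
  i=2: -3.2508·-4.3324 − -0.9628·1.4307 = +15.4612 (running +19.2561)
  i=3: -0.9628·-2.3419 − 2.1333·-4.3324 = +11.4969 (running +30.7530)
  i=4: 2.1333·1.7703 − -1.3700·-2.3419 = +0.5681 (running +31.3211)
Area = |Σ|/2 = |31.3211|/2 = 15.6606

Area at t=0.809: 15.6606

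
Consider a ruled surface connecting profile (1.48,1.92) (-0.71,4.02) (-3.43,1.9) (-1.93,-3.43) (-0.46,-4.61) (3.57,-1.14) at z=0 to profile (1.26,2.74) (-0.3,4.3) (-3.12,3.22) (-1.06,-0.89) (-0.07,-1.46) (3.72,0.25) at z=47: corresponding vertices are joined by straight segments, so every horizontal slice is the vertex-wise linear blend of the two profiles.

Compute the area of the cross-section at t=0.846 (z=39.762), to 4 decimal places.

Area at t=0.846: 22.7323

Cross-section at t=0.846: each vertex is (1-t)·p0[i] + t·p1[i].
  v1: (1-0.846)·(1.48,1.92) + 0.846·(1.26,2.74) = (1.2939,2.6137)
  v2: (1-0.846)·(-0.71,4.02) + 0.846·(-0.3,4.3) = (-0.3631,4.2569)
  v3: (1-0.846)·(-3.43,1.9) + 0.846·(-3.12,3.22) = (-3.1677,3.0167)
  v4: (1-0.846)·(-1.93,-3.43) + 0.846·(-1.06,-0.89) = (-1.1940,-1.2812)
  v5: (1-0.846)·(-0.46,-4.61) + 0.846·(-0.07,-1.46) = (-0.1301,-1.9451)
  v6: (1-0.846)·(3.57,-1.14) + 0.846·(3.72,0.25) = (3.6969,0.0359)
Shoelace sum Σ(x_i·y_{i+1} − x_{i+1}·y_i):
  i=1: 1.2939·4.2569 − -0.3631·2.6137 = +6.4570 (running +6.4570)
  i=2: -0.3631·3.0167 − -3.1677·4.2569 = +12.3892 (running +18.8462)
  i=3: -3.1677·-1.2812 − -1.1940·3.0167 = +7.6603 (running +26.5065)
  i=4: -1.1940·-1.9451 − -0.1301·-1.2812 = +2.1558 (running +28.6623)
  i=5: -0.1301·0.0359 − 3.6969·-1.9451 = +7.1862 (running +35.8485)
  i=6: 3.6969·2.6137 − 1.2939·0.0359 = +9.6162 (running +45.4646)
Area = |Σ|/2 = |45.4646|/2 = 22.7323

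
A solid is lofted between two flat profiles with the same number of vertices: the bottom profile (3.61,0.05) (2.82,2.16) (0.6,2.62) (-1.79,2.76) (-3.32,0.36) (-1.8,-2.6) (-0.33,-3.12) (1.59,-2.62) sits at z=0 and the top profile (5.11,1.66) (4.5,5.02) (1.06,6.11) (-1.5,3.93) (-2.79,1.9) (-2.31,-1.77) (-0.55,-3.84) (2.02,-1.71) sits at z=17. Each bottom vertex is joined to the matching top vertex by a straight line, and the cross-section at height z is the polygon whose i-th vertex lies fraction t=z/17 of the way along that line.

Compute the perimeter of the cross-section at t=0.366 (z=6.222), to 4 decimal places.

Cross-section at t=0.366: each vertex is (1-t)·p0[i] + t·p1[i].
  v1: (1-0.366)·(3.61,0.05) + 0.366·(5.11,1.66) = (4.1590,0.6393)
  v2: (1-0.366)·(2.82,2.16) + 0.366·(4.5,5.02) = (3.4349,3.2068)
  v3: (1-0.366)·(0.6,2.62) + 0.366·(1.06,6.11) = (0.7684,3.8973)
  v4: (1-0.366)·(-1.79,2.76) + 0.366·(-1.5,3.93) = (-1.6839,3.1882)
  v5: (1-0.366)·(-3.32,0.36) + 0.366·(-2.79,1.9) = (-3.1260,0.9236)
  v6: (1-0.366)·(-1.8,-2.6) + 0.366·(-2.31,-1.77) = (-1.9867,-2.2962)
  v7: (1-0.366)·(-0.33,-3.12) + 0.366·(-0.55,-3.84) = (-0.4105,-3.3835)
  v8: (1-0.366)·(1.59,-2.62) + 0.366·(2.02,-1.71) = (1.7474,-2.2869)
Perimeter = Σ |v_{i+1} − v_i|:
  edge 1→2: √(-0.7241² + 2.5675²) = 2.6677 (running 2.6677)
  edge 2→3: √(-2.6665² + 0.6906²) = 2.7545 (running 5.4222)
  edge 3→4: √(-2.4522² + -0.7091²) = 2.5527 (running 7.9748)
  edge 4→5: √(-1.4422² + -2.2646²) = 2.6848 (running 10.6596)
  edge 5→6: √(1.1394² + -3.2199²) = 3.4155 (running 14.0751)
  edge 6→7: √(1.5761² + -1.0873²) = 1.9148 (running 15.9899)
  edge 7→8: √(2.1579² + 1.0966²) = 2.4205 (running 18.4105)
  edge 8→1: √(2.4116² + 2.9262²) = 3.7919 (running 22.2024)
Perimeter = 22.2024

Perimeter at t=0.366: 22.2024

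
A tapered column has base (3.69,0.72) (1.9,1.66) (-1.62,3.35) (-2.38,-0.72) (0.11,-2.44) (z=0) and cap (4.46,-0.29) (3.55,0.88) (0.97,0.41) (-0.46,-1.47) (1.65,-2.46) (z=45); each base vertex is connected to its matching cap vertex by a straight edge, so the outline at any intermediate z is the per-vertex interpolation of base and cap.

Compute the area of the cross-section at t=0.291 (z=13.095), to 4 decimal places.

Cross-section at t=0.291: each vertex is (1-t)·p0[i] + t·p1[i].
  v1: (1-0.291)·(3.69,0.72) + 0.291·(4.46,-0.29) = (3.9141,0.4261)
  v2: (1-0.291)·(1.9,1.66) + 0.291·(3.55,0.88) = (2.3801,1.4330)
  v3: (1-0.291)·(-1.62,3.35) + 0.291·(0.97,0.41) = (-0.8663,2.4945)
  v4: (1-0.291)·(-2.38,-0.72) + 0.291·(-0.46,-1.47) = (-1.8213,-0.9383)
  v5: (1-0.291)·(0.11,-2.44) + 0.291·(1.65,-2.46) = (0.5581,-2.4458)
Shoelace sum Σ(x_i·y_{i+1} − x_{i+1}·y_i):
  i=1: 3.9141·1.4330 − 2.3801·0.4261 = +4.5948 (running +4.5948)
  i=2: 2.3801·2.4945 − -0.8663·1.4330 = +7.1786 (running +11.7734)
  i=3: -0.8663·-0.9383 − -1.8213·2.4945 = +5.3559 (running +17.1293)
  i=4: -1.8213·-2.4458 − 0.5581·-0.9383 = +4.9782 (running +22.1075)
  i=5: 0.5581·0.4261 − 3.9141·-2.4458 = +9.8109 (running +31.9185)
Area = |Σ|/2 = |31.9185|/2 = 15.9592

Area at t=0.291: 15.9592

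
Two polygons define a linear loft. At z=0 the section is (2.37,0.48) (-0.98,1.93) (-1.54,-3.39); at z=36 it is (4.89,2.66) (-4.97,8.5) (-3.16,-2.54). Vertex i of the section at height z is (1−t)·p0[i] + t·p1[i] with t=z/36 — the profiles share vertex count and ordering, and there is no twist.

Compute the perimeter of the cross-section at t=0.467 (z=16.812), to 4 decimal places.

Cross-section at t=0.467: each vertex is (1-t)·p0[i] + t·p1[i].
  v1: (1-0.467)·(2.37,0.48) + 0.467·(4.89,2.66) = (3.5468,1.4981)
  v2: (1-0.467)·(-0.98,1.93) + 0.467·(-4.97,8.5) = (-2.8433,4.9982)
  v3: (1-0.467)·(-1.54,-3.39) + 0.467·(-3.16,-2.54) = (-2.2965,-2.9930)
Perimeter = Σ |v_{i+1} − v_i|:
  edge 1→2: √(-6.3902² + 3.5001²) = 7.2860 (running 7.2860)
  edge 2→3: √(0.5468² + -7.9912²) = 8.0099 (running 15.2959)
  edge 3→1: √(5.8434² + 4.4911²) = 7.3699 (running 22.6658)
Perimeter = 22.6658

Perimeter at t=0.467: 22.6658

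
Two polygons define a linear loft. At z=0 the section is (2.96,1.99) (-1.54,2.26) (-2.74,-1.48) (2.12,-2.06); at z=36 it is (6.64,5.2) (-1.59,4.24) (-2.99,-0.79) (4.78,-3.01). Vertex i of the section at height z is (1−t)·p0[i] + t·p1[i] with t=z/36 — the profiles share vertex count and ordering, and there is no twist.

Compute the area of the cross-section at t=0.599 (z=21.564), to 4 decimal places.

Area at t=0.599: 37.6185

Cross-section at t=0.599: each vertex is (1-t)·p0[i] + t·p1[i].
  v1: (1-0.599)·(2.96,1.99) + 0.599·(6.64,5.2) = (5.1643,3.9128)
  v2: (1-0.599)·(-1.54,2.26) + 0.599·(-1.59,4.24) = (-1.5699,3.4460)
  v3: (1-0.599)·(-2.74,-1.48) + 0.599·(-2.99,-0.79) = (-2.8898,-1.0667)
  v4: (1-0.599)·(2.12,-2.06) + 0.599·(4.78,-3.01) = (3.7133,-2.6290)
Shoelace sum Σ(x_i·y_{i+1} − x_{i+1}·y_i):
  i=1: 5.1643·3.4460 − -1.5699·3.9128 = +23.9392 (running +23.9392)
  i=2: -1.5699·-1.0667 − -2.8898·3.4460 = +11.6328 (running +35.5720)
  i=3: -2.8898·-2.6290 − 3.7133·-1.0667 = +11.5583 (running +47.1303)
  i=4: 3.7133·3.9128 − 5.1643·-2.6290 = +28.1068 (running +75.2371)
Area = |Σ|/2 = |75.2371|/2 = 37.6185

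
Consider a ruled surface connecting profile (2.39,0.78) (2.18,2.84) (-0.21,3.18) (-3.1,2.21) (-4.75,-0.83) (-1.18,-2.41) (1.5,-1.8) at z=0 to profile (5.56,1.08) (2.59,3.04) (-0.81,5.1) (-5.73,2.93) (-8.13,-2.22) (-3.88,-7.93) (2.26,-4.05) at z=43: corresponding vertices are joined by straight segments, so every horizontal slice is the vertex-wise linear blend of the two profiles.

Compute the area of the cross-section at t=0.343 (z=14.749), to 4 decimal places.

Area at t=0.343: 49.2201

Cross-section at t=0.343: each vertex is (1-t)·p0[i] + t·p1[i].
  v1: (1-0.343)·(2.39,0.78) + 0.343·(5.56,1.08) = (3.4773,0.8829)
  v2: (1-0.343)·(2.18,2.84) + 0.343·(2.59,3.04) = (2.3206,2.9086)
  v3: (1-0.343)·(-0.21,3.18) + 0.343·(-0.81,5.1) = (-0.4158,3.8386)
  v4: (1-0.343)·(-3.1,2.21) + 0.343·(-5.73,2.93) = (-4.0021,2.4570)
  v5: (1-0.343)·(-4.75,-0.83) + 0.343·(-8.13,-2.22) = (-5.9093,-1.3068)
  v6: (1-0.343)·(-1.18,-2.41) + 0.343·(-3.88,-7.93) = (-2.1061,-4.3034)
  v7: (1-0.343)·(1.5,-1.8) + 0.343·(2.26,-4.05) = (1.7607,-2.5718)
Shoelace sum Σ(x_i·y_{i+1} − x_{i+1}·y_i):
  i=1: 3.4773·2.9086 − 2.3206·0.8829 = +8.0652 (running +8.0652)
  i=2: 2.3206·3.8386 − -0.4158·2.9086 = +10.1173 (running +18.1825)
  i=3: -0.4158·2.4570 − -4.0021·3.8386 = +14.3407 (running +32.5232)
  i=4: -4.0021·-1.3068 − -5.9093·2.4570 = +19.7488 (running +52.2720)
  i=5: -5.9093·-4.3034 − -2.1061·-1.3068 = +22.6778 (running +74.9498)
  i=6: -2.1061·-2.5718 − 1.7607·-4.3034 = +12.9932 (running +87.9430)
  i=7: 1.7607·0.8829 − 3.4773·-2.5718 = +10.4973 (running +98.4403)
Area = |Σ|/2 = |98.4403|/2 = 49.2201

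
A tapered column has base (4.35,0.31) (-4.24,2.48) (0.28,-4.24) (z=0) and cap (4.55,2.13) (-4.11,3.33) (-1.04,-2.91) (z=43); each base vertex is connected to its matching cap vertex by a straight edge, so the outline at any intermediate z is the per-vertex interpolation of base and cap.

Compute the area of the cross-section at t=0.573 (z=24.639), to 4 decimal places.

Area at t=0.573: 24.8329

Cross-section at t=0.573: each vertex is (1-t)·p0[i] + t·p1[i].
  v1: (1-0.573)·(4.35,0.31) + 0.573·(4.55,2.13) = (4.4646,1.3529)
  v2: (1-0.573)·(-4.24,2.48) + 0.573·(-4.11,3.33) = (-4.1655,2.9670)
  v3: (1-0.573)·(0.28,-4.24) + 0.573·(-1.04,-2.91) = (-0.4764,-3.4779)
Shoelace sum Σ(x_i·y_{i+1} − x_{i+1}·y_i):
  i=1: 4.4646·2.9670 − -4.1655·1.3529 = +18.8820 (running +18.8820)
  i=2: -4.1655·-3.4779 − -0.4764·2.9670 = +15.9007 (running +34.7827)
  i=3: -0.4764·1.3529 − 4.4646·-3.4779 = +14.8830 (running +49.6657)
Area = |Σ|/2 = |49.6657|/2 = 24.8329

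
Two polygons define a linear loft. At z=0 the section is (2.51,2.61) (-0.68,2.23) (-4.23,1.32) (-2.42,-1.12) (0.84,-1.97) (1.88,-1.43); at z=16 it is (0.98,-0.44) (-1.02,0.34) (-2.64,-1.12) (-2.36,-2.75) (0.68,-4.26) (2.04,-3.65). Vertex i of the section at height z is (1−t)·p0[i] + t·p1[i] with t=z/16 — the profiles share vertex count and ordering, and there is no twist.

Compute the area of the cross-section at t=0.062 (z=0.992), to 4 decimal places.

Area at t=0.062: 19.8733

Cross-section at t=0.062: each vertex is (1-t)·p0[i] + t·p1[i].
  v1: (1-0.062)·(2.51,2.61) + 0.062·(0.98,-0.44) = (2.4151,2.4209)
  v2: (1-0.062)·(-0.68,2.23) + 0.062·(-1.02,0.34) = (-0.7011,2.1128)
  v3: (1-0.062)·(-4.23,1.32) + 0.062·(-2.64,-1.12) = (-4.1314,1.1687)
  v4: (1-0.062)·(-2.42,-1.12) + 0.062·(-2.36,-2.75) = (-2.4163,-1.2211)
  v5: (1-0.062)·(0.84,-1.97) + 0.062·(0.68,-4.26) = (0.8301,-2.1120)
  v6: (1-0.062)·(1.88,-1.43) + 0.062·(2.04,-3.65) = (1.8899,-1.5676)
Shoelace sum Σ(x_i·y_{i+1} − x_{i+1}·y_i):
  i=1: 2.4151·2.1128 − -0.7011·2.4209 = +6.8000 (running +6.8000)
  i=2: -0.7011·1.1687 − -4.1314·2.1128 = +7.9096 (running +14.7096)
  i=3: -4.1314·-1.2211 − -2.4163·1.1687 = +7.8687 (running +22.5782)
  i=4: -2.4163·-2.1120 − 0.8301·-1.2211 = +6.1167 (running +28.6950)
  i=5: 0.8301·-1.5676 − 1.8899·-2.1120 = +2.6902 (running +31.3852)
  i=6: 1.8899·2.4209 − 2.4151·-1.5676 = +8.3614 (running +39.7465)
Area = |Σ|/2 = |39.7465|/2 = 19.8733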